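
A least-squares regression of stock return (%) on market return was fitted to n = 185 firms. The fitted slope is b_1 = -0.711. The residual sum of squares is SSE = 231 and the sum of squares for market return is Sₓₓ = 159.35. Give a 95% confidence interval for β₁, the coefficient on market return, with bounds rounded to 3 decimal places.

(-0.887, -0.535)

MSE = SSE/(n − 2) = 231/183 = 1.2623.
SE(b_1) = √(MSE/Sₓₓ) = √(1.2623/159.35) = 0.089003.
df = n − 2 = 183.
t* = t_{0.025, 183} = 1.973012.
Margin = t* × SE = 1.973012 × 0.089003 = 0.17560.
CI: -0.711 ± 0.17560 → (-0.887, -0.535).
With 95% confidence, each one-unit increase in market return is associated with a change of between -0.887 and -0.535 % in stock return.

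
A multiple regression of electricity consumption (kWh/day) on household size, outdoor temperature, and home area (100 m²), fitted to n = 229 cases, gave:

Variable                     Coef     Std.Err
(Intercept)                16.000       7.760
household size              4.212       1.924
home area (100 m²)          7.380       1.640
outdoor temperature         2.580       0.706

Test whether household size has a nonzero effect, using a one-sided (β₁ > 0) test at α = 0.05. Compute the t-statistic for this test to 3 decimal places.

t = 2.189

Read off: b = 4.212, SE = 1.924 for household size.
H₀: β₁ = 0 vs H₁: β₁ > 0.
t = 4.212 / 1.924 = 2.189.
df = n − k − 1 = 229 − 3 − 1 = 225.
One-sided p ≈ 0.0148, which is < 0.05, so reject H₀.
There is evidence that the true slope on household size is positive, holding the other predictors fixed.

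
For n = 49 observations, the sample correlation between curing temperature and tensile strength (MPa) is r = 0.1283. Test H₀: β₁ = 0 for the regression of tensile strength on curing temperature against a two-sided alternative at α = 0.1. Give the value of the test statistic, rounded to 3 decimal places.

t = 0.887

t = r·√(n − 2)/√(1 − r²) = 0.1283·√47/√0.983539 = 0.887.
df = n − 2 = 47.
Two-sided p ≈ 0.3796, which is ≥ 0.1, so fail to reject H₀.
The data do not give significant evidence of a linear association between curing temperature and tensile strength.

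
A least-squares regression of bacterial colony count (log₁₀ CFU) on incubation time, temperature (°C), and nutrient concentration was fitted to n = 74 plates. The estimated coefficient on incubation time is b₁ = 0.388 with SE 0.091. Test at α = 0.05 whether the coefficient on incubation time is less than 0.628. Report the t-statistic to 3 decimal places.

t = -2.637

H₀: β₁ = 0.628 vs H₁: β₁ < 0.628.
t = (b₁ − β₁⁰)/SE = (0.388 − 0.628) / 0.091 = -2.637.
df = n − k − 1 = 74 − 3 − 1 = 70.
One-sided p ≈ 0.0051, which is < 0.05, so reject H₀.
There is evidence that the true slope on incubation time is below 0.628 log₁₀ CFU per unit, holding the other predictors fixed.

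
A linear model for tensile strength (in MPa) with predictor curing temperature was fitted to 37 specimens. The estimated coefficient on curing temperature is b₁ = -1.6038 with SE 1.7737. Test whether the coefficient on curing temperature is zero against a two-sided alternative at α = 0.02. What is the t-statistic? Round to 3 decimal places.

t = -0.904

H₀: β₁ = 0 vs H₁: β₁ ≠ 0.
t = (b₁ − β₁⁰)/SE = -1.6038 / 1.7737 = -0.904.
df = n − 2 = 37 − 2 = 35.
Two-sided p ≈ 0.3721, which is ≥ 0.02, so fail to reject H₀.
The data do not give significant evidence of an association between curing temperature and tensile strength.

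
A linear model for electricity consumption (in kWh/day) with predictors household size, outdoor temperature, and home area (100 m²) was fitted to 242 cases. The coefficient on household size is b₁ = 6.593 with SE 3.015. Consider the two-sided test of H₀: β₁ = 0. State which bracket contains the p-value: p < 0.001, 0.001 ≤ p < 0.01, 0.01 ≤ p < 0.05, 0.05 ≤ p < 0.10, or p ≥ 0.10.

0.01 ≤ p < 0.05

t = 6.593 / 3.015 = 2.187.
df = n − k − 1 = 242 − 3 − 1 = 238.
Two-sided p = 2·P(T_{238} > |t|) ≈ 0.0297.
So 0.01 ≤ p < 0.05.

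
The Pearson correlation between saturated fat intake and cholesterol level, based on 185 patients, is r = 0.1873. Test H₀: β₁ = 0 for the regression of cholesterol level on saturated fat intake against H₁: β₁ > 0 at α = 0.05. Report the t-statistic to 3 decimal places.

t = 2.579

t = r·√(n − 2)/√(1 − r²) = 0.1873·√183/√0.964919 = 2.579.
df = n − 2 = 183.
One-sided p ≈ 0.0053, which is < 0.05, so reject H₀.
There is evidence of a linear association between saturated fat intake and cholesterol level.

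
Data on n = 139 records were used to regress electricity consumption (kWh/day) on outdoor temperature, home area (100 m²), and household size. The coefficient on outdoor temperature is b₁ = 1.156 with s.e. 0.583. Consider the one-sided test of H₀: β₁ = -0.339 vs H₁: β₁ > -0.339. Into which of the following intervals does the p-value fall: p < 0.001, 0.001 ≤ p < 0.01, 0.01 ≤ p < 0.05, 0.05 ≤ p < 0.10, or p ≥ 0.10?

t = (1.156 − (-0.339)) / 0.583 = 2.564.
df = n − k − 1 = 139 − 3 − 1 = 135.
One-sided p = P(T_{135} > t) ≈ 0.0057.
So 0.001 ≤ p < 0.01.

0.001 ≤ p < 0.01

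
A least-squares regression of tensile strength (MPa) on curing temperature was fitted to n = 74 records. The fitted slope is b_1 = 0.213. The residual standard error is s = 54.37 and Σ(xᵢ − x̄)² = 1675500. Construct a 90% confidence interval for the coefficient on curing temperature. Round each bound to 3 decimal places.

(0.143, 0.283)

SE(b_1) = s/√Sₓₓ = 54.37/√1675500 = 0.0420037.
df = n − 2 = 72.
t* = t_{0.05, 72} = 1.666294.
Margin = t* × SE = 1.666294 × 0.0420037 = 0.06999.
CI: 0.213 ± 0.06999 → (0.143, 0.283).
With 90% confidence, each one-unit increase in curing temperature is associated with a change of between 0.143 and 0.283 MPa in tensile strength.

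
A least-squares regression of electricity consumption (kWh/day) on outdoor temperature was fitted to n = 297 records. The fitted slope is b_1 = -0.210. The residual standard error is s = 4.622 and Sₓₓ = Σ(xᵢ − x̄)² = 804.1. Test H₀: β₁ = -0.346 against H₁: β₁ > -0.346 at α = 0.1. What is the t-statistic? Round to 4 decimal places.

SE(b_1) = s/√Sₓₓ = 4.622/√804.1 = 0.162995.
t = (-0.210 − (-0.346)) / 0.162995 = 0.8344.
df = n − 2 = 295.
One-sided p ≈ 0.2024, which is ≥ 0.1, so fail to reject H₀.
The data do not give significant evidence that the true slope on outdoor temperature exceeds -0.346 kWh/day per unit.

t = 0.8344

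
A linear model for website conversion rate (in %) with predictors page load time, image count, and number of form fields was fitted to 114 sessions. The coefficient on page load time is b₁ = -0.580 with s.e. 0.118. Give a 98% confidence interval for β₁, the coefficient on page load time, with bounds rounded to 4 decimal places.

df = n − k − 1 = 114 − 3 − 1 = 110.
t* = t_{0.01, 110} = 2.360726.
Margin = t* × SE = 2.360726 × 0.118 = 0.278566.
CI: -0.580 ± 0.278566 → (-0.8586, -0.3014).
With 98% confidence, each one-unit increase in page load time is associated with a change of between -0.8586 and -0.3014 % in website conversion rate, holding the other predictors fixed.

(-0.8586, -0.3014)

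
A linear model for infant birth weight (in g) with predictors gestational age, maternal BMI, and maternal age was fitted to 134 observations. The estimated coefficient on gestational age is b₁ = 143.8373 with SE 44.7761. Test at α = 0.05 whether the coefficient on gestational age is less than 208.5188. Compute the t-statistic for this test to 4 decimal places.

H₀: β₁ = 208.5188 vs H₁: β₁ < 208.5188.
t = (b₁ − β₁⁰)/SE = (143.8373 − 208.5188) / 44.7761 = -1.4446.
df = n − k − 1 = 134 − 3 − 1 = 130.
One-sided p ≈ 0.0755, which is ≥ 0.05, so fail to reject H₀.
The data do not give significant evidence that the true slope on gestational age is below 208.5188 g per unit, holding the other predictors fixed.

t = -1.4446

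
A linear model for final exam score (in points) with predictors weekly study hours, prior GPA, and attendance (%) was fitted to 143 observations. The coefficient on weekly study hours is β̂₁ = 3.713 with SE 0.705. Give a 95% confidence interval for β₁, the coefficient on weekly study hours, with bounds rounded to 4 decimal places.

(2.3191, 5.1069)

df = n − k − 1 = 143 − 3 − 1 = 139.
t* = t_{0.025, 139} = 1.977178.
Margin = t* × SE = 1.977178 × 0.705 = 1.393910.
CI: 3.713 ± 1.393910 → (2.3191, 5.1069).
With 95% confidence, each one-unit increase in weekly study hours is associated with a change of between 2.3191 and 5.1069 points in final exam score, holding the other predictors fixed.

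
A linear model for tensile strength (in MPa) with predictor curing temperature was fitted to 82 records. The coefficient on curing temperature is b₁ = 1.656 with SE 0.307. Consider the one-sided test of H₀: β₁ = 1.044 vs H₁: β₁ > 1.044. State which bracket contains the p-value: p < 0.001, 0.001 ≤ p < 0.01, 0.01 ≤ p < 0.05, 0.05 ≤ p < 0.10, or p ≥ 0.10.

0.01 ≤ p < 0.05

t = (1.656 − 1.044) / 0.307 = 1.993.
df = n − 2 = 82 − 2 = 80.
One-sided p = P(T_{80} > t) ≈ 0.0248.
So 0.01 ≤ p < 0.05.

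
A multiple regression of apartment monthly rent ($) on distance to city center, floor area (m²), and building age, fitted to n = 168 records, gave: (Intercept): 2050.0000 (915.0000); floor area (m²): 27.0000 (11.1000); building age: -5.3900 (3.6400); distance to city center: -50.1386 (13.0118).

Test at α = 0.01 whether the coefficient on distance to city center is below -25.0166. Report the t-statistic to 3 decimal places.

t = -1.931

Read off: b = -50.1386, SE = 13.0118 for distance to city center.
H₀: β₁ = -25.0166 vs H₁: β₁ < -25.0166.
t = (-50.1386 − (-25.0166)) / 13.0118 = -1.931.
df = n − k − 1 = 168 − 3 − 1 = 164.
One-sided p ≈ 0.0276, which is ≥ 0.01, so fail to reject H₀.
The data do not give significant evidence that the true slope on distance to city center is below -25.0166 $ per unit, holding the other predictors fixed.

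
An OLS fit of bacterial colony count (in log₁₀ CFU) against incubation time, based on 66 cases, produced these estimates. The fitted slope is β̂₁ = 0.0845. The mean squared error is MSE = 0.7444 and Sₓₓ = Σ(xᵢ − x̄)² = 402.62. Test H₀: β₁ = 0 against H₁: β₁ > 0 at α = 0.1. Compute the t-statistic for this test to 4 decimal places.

SE(β̂₁) = √(MSE/Sₓₓ) = √(0.7444/402.62) = 0.0429987.
t = 0.0845 / 0.0429987 = 1.9652.
df = n − 2 = 64.
One-sided p ≈ 0.0269, which is < 0.1, so reject H₀.
There is evidence that the true slope on incubation time is positive.

t = 1.9652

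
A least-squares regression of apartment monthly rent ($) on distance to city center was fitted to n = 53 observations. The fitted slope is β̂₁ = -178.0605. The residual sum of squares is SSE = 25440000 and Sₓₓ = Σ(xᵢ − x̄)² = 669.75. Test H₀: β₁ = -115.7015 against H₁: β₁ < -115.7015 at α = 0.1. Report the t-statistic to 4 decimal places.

t = -2.2850

MSE = SSE/(n − 2) = 25440000/51 = 498824.
SE(β̂₁) = √(MSE/Sₓₓ) = √(498824/669.75) = 27.2909.
t = (-178.0605 − (-115.7015)) / 27.2909 = -2.2850.
df = n − 2 = 51.
One-sided p ≈ 0.0133, which is < 0.1, so reject H₀.
There is evidence that the true slope on distance to city center is below -115.7015 $ per unit.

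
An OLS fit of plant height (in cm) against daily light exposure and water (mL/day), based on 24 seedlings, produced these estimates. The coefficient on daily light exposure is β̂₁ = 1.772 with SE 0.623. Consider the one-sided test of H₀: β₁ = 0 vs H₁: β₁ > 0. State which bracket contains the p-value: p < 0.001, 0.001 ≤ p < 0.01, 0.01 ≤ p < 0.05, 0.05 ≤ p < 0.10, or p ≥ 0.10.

0.001 ≤ p < 0.01

t = 1.772 / 0.623 = 2.844.
df = n − k − 1 = 24 − 2 − 1 = 21.
One-sided p = P(T_{21} > t) ≈ 0.0049.
So 0.001 ≤ p < 0.01.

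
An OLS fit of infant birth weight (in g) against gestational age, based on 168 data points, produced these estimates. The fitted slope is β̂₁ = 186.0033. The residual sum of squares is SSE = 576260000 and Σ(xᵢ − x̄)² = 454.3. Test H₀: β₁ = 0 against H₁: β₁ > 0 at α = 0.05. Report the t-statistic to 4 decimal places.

t = 2.1278

MSE = SSE/(n − 2) = 576260000/166 = 3.47145e+06.
SE(β̂₁) = √(MSE/Sₓₓ) = √(3.47145e+06/454.3) = 87.4146.
t = 186.0033 / 87.4146 = 2.1278.
df = n − 2 = 166.
One-sided p ≈ 0.0174, which is < 0.05, so reject H₀.
There is evidence that the true slope on gestational age is positive.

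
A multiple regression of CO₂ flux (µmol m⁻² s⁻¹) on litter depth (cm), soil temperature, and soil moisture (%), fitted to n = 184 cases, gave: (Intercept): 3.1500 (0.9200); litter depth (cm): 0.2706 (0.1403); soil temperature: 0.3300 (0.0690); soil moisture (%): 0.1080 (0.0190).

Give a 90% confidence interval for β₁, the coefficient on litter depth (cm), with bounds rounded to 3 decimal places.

Read off: b = 0.2706, SE = 0.1403 for litter depth (cm).
df = n − k − 1 = 184 − 3 − 1 = 180.
t* = t_{0.05, 180} = 1.653363.
Margin = t* × SE = 1.653363 × 0.1403 = 0.23197.
CI: 0.2706 ± 0.23197 → (0.039, 0.503).

(0.039, 0.503)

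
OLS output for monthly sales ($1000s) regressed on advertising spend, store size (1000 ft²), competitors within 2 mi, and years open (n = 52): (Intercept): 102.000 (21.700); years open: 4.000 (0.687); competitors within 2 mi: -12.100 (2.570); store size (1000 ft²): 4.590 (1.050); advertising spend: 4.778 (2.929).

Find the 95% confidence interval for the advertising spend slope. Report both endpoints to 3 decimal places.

(-1.114, 10.670)

Read off: b = 4.778, SE = 2.929 for advertising spend.
df = n − k − 1 = 52 − 4 − 1 = 47.
t* = t_{0.025, 47} = 2.011741.
Margin = t* × SE = 2.011741 × 2.929 = 5.89239.
CI: 4.778 ± 5.89239 → (-1.114, 10.670).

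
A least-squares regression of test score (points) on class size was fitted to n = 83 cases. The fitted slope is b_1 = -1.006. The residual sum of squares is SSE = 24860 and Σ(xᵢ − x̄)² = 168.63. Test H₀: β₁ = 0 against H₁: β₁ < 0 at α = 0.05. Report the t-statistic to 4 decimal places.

MSE = SSE/(n − 2) = 24860/81 = 306.914.
SE(b_1) = √(MSE/Sₓₓ) = √(306.914/168.63) = 1.34909.
t = -1.006 / 1.34909 = -0.7457.
df = n − 2 = 81.
One-sided p ≈ 0.2290, which is ≥ 0.05, so fail to reject H₀.
The data do not give significant evidence that the true slope on class size is negative.

t = -0.7457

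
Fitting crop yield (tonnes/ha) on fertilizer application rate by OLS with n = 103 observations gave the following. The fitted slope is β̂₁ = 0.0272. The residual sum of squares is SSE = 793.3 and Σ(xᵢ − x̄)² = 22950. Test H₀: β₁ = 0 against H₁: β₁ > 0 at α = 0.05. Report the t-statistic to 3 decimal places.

MSE = SSE/(n − 2) = 793.3/101 = 7.85446.
SE(β̂₁) = √(MSE/Sₓₓ) = √(7.85446/22950) = 0.0184998.
t = 0.0272 / 0.0184998 = 1.470.
df = n − 2 = 101.
One-sided p ≈ 0.0723, which is ≥ 0.05, so fail to reject H₀.
The data do not give significant evidence that the true slope on fertilizer application rate is positive.

t = 1.470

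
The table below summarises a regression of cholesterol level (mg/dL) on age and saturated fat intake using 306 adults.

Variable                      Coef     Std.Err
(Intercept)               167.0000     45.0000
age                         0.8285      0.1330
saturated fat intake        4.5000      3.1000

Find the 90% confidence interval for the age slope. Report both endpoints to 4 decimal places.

(0.6091, 1.0479)

Read off: b = 0.8285, SE = 0.1330 for age.
df = n − k − 1 = 306 − 2 − 1 = 303.
t* = t_{0.05, 303} = 1.649898.
Margin = t* × SE = 1.649898 × 0.1330 = 0.219436.
CI: 0.8285 ± 0.219436 → (0.6091, 1.0479).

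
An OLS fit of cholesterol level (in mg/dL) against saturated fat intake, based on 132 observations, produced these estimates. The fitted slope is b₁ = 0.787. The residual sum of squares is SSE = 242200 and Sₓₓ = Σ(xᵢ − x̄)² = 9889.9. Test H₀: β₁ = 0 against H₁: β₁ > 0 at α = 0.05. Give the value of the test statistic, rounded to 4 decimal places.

MSE = SSE/(n − 2) = 242200/130 = 1863.08.
SE(b₁) = √(MSE/Sₓₓ) = √(1863.08/9889.9) = 0.43403.
t = 0.787 / 0.43403 = 1.8132.
df = n − 2 = 130.
One-sided p ≈ 0.0361, which is < 0.05, so reject H₀.
There is evidence that the true slope on saturated fat intake is positive.

t = 1.8132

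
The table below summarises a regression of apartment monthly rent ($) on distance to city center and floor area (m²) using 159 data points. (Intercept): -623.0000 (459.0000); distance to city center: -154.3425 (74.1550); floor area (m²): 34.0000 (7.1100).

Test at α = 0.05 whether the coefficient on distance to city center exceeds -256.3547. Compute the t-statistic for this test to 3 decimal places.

Read off: b = -154.3425, SE = 74.1550 for distance to city center.
H₀: β₁ = -256.3547 vs H₁: β₁ > -256.3547.
t = (-154.3425 − (-256.3547)) / 74.1550 = 1.376.
df = n − k − 1 = 159 − 2 − 1 = 156.
One-sided p ≈ 0.0854, which is ≥ 0.05, so fail to reject H₀.
The data do not give significant evidence that the true slope on distance to city center exceeds -256.3547 $ per unit, holding the other predictors fixed.

t = 1.376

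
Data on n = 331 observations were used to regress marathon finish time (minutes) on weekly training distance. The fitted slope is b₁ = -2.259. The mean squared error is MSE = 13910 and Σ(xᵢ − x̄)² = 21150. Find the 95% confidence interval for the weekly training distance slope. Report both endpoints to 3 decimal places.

SE(b₁) = √(MSE/Sₓₓ) = √(13910/21150) = 0.810977.
df = n − 2 = 329.
t* = t_{0.025, 329} = 1.967201.
Margin = t* × SE = 1.967201 × 0.810977 = 1.59535.
CI: -2.259 ± 1.59535 → (-3.854, -0.664).
With 95% confidence, each one-unit increase in weekly training distance is associated with a change of between -3.854 and -0.664 minutes in marathon finish time.

(-3.854, -0.664)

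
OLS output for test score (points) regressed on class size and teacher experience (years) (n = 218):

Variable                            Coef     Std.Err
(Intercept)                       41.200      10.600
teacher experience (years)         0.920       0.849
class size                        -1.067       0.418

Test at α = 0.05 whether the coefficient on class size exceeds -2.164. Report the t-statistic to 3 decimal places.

t = 2.624

Read off: b = -1.067, SE = 0.418 for class size.
H₀: β₁ = -2.164 vs H₁: β₁ > -2.164.
t = (-1.067 − (-2.164)) / 0.418 = 2.624.
df = n − k − 1 = 218 − 2 − 1 = 215.
One-sided p ≈ 0.0047, which is < 0.05, so reject H₀.
There is evidence that the true slope on class size exceeds -2.164 points per unit, holding the other predictors fixed.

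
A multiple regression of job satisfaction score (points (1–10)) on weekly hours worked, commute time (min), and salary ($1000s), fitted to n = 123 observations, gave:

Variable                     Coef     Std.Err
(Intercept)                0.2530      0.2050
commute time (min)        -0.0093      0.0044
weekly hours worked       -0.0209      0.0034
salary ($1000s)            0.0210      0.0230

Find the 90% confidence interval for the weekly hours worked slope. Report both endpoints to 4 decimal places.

Read off: b = -0.0209, SE = 0.0034 for weekly hours worked.
df = n − k − 1 = 123 − 3 − 1 = 119.
t* = t_{0.05, 119} = 1.657759.
Margin = t* × SE = 1.657759 × 0.0034 = 0.005636.
CI: -0.0209 ± 0.005636 → (-0.0265, -0.0153).

(-0.0265, -0.0153)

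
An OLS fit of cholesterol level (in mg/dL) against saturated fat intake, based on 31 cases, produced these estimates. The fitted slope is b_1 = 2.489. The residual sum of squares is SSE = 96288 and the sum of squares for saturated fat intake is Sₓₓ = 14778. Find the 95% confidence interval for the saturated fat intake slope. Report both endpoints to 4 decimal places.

(1.5196, 3.4584)

MSE = SSE/(n − 2) = 96288/29 = 3320.28.
SE(b_1) = √(MSE/Sₓₓ) = √(3320.28/14778) = 0.474001.
df = n − 2 = 29.
t* = t_{0.025, 29} = 2.04523.
Margin = t* × SE = 2.04523 × 0.474001 = 0.969441.
CI: 2.489 ± 0.969441 → (1.5196, 3.4584).
With 95% confidence, each one-unit increase in saturated fat intake is associated with a change of between 1.5196 and 3.4584 mg/dL in cholesterol level.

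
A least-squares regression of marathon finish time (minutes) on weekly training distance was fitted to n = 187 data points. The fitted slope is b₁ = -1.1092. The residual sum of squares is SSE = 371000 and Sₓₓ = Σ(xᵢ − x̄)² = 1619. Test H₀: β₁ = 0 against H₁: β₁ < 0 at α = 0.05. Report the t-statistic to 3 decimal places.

t = -0.997

MSE = SSE/(n − 2) = 371000/185 = 2005.41.
SE(b₁) = √(MSE/Sₓₓ) = √(2005.41/1619) = 1.11296.
t = -1.1092 / 1.11296 = -0.997.
df = n − 2 = 185.
One-sided p ≈ 0.1601, which is ≥ 0.05, so fail to reject H₀.
The data do not give significant evidence that the true slope on weekly training distance is negative.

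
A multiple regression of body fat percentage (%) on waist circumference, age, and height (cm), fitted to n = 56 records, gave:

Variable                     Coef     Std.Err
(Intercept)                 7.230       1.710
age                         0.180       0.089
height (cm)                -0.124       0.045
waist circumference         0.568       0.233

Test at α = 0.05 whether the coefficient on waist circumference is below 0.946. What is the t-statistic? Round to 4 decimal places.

t = -1.6223

Read off: b = 0.568, SE = 0.233 for waist circumference.
H₀: β₁ = 0.946 vs H₁: β₁ < 0.946.
t = (0.568 − 0.946) / 0.233 = -1.6223.
df = n − k − 1 = 56 − 3 − 1 = 52.
One-sided p ≈ 0.0554, which is ≥ 0.05, so fail to reject H₀.
The data do not give significant evidence that the true slope on waist circumference is below 0.946 % per unit, holding the other predictors fixed.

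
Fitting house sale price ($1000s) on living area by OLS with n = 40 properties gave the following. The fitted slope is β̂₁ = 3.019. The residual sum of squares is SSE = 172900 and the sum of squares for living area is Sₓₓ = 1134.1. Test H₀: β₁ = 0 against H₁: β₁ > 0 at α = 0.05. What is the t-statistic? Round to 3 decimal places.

t = 1.507

MSE = SSE/(n − 2) = 172900/38 = 4550.
SE(β̂₁) = √(MSE/Sₓₓ) = √(4550/1134.1) = 2.003.
t = 3.019 / 2.003 = 1.507.
df = n − 2 = 38.
One-sided p ≈ 0.0700, which is ≥ 0.05, so fail to reject H₀.
The data do not give significant evidence that the true slope on living area is positive.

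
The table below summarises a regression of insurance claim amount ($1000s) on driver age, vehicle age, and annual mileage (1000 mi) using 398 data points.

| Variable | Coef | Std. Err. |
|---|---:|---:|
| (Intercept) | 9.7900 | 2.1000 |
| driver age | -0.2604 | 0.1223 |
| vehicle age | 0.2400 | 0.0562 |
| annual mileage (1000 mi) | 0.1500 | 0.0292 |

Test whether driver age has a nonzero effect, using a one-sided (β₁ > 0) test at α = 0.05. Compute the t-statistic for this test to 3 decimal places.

Read off: b = -0.2604, SE = 0.1223 for driver age.
H₀: β₁ = 0 vs H₁: β₁ > 0.
t = -0.2604 / 0.1223 = -2.129.
df = n − k − 1 = 398 − 3 − 1 = 394.
One-sided p ≈ 0.9831, which is ≥ 0.05, so fail to reject H₀.
The data do not give significant evidence that the true slope on driver age is positive, holding the other predictors fixed.

t = -2.129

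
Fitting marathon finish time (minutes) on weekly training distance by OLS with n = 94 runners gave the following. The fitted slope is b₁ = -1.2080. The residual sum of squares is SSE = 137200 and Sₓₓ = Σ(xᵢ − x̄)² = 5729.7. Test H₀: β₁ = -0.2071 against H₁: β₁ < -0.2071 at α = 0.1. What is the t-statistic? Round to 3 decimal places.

t = -1.962

MSE = SSE/(n − 2) = 137200/92 = 1491.3.
SE(b₁) = √(MSE/Sₓₓ) = √(1491.3/5729.7) = 0.510173.
t = (-1.2080 − (-0.2071)) / 0.510173 = -1.962.
df = n − 2 = 92.
One-sided p ≈ 0.0264, which is < 0.1, so reject H₀.
There is evidence that the true slope on weekly training distance is below -0.2071 minutes per unit.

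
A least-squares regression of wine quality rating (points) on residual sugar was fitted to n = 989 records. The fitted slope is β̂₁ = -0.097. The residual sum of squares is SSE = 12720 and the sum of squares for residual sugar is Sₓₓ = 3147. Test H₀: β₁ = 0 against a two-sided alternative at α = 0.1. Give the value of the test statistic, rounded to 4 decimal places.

t = -1.5158

MSE = SSE/(n − 2) = 12720/987 = 12.8875.
SE(β̂₁) = √(MSE/Sₓₓ) = √(12.8875/3147) = 0.0639936.
t = -0.097 / 0.0639936 = -1.5158.
df = n − 2 = 987.
Two-sided p ≈ 0.1299, which is ≥ 0.1, so fail to reject H₀.
The data do not give significant evidence of an association between residual sugar and wine quality rating.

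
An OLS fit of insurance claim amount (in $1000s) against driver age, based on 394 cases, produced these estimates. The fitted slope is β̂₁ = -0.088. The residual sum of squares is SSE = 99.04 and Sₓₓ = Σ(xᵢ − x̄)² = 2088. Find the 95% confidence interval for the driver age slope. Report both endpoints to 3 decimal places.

(-0.110, -0.066)

MSE = SSE/(n − 2) = 99.04/392 = 0.252653.
SE(β̂₁) = √(MSE/Sₓₓ) = √(0.252653/2088) = 0.0110001.
df = n − 2 = 392.
t* = t_{0.025, 392} = 1.966034.
Margin = t* × SE = 1.966034 × 0.0110001 = 0.02163.
CI: -0.088 ± 0.02163 → (-0.110, -0.066).
With 95% confidence, each one-unit increase in driver age is associated with a change of between -0.110 and -0.066 $1000s in insurance claim amount.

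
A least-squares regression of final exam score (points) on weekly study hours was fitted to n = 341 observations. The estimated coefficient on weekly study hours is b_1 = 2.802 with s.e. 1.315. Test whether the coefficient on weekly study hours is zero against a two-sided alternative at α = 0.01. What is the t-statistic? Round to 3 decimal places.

H₀: β₁ = 0 vs H₁: β₁ ≠ 0.
t = (b_1 − β₁⁰)/SE = 2.802 / 1.315 = 2.131.
df = n − 2 = 341 − 2 = 339.
Two-sided p ≈ 0.0338, which is ≥ 0.01, so fail to reject H₀.
The data do not give significant evidence of an association between weekly study hours and final exam score.

t = 2.131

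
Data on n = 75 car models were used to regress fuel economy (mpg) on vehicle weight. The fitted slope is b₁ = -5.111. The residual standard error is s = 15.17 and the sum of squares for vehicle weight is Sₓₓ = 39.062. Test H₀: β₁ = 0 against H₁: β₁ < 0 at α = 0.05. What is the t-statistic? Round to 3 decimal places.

SE(b₁) = s/√Sₓₓ = 15.17/√39.062 = 2.42722.
t = -5.111 / 2.42722 = -2.106.
df = n − 2 = 73.
One-sided p ≈ 0.0193, which is < 0.05, so reject H₀.
There is evidence that the true slope on vehicle weight is negative.

t = -2.106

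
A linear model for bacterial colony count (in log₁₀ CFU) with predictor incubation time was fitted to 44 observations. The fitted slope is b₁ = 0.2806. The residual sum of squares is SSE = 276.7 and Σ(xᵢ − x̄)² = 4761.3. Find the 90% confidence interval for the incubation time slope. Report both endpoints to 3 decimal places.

MSE = SSE/(n − 2) = 276.7/42 = 6.5881.
SE(b₁) = √(MSE/Sₓₓ) = √(6.5881/4761.3) = 0.0371978.
df = n − 2 = 42.
t* = t_{0.05, 42} = 1.681952.
Margin = t* × SE = 1.681952 × 0.0371978 = 0.06256.
CI: 0.2806 ± 0.06256 → (0.218, 0.343).
With 90% confidence, each one-unit increase in incubation time is associated with a change of between 0.218 and 0.343 log₁₀ CFU in bacterial colony count.

(0.218, 0.343)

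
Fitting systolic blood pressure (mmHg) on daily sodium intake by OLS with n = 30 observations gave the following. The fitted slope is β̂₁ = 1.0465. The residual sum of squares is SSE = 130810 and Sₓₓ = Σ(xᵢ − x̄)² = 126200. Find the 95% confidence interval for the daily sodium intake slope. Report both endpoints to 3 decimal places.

(0.652, 1.441)

MSE = SSE/(n − 2) = 130810/28 = 4671.79.
SE(β̂₁) = √(MSE/Sₓₓ) = √(4671.79/126200) = 0.192403.
df = n − 2 = 28.
t* = t_{0.025, 28} = 2.048407.
Margin = t* × SE = 2.048407 × 0.192403 = 0.39412.
CI: 1.0465 ± 0.39412 → (0.652, 1.441).
With 95% confidence, each one-unit increase in daily sodium intake is associated with a change of between 0.652 and 1.441 mmHg in systolic blood pressure.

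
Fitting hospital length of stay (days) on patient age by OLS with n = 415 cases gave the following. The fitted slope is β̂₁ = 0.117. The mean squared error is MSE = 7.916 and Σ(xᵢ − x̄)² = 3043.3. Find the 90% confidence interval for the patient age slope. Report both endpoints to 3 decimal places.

SE(β̂₁) = √(MSE/Sₓₓ) = √(7.916/3043.3) = 0.0510012.
df = n − 2 = 413.
t* = t_{0.05, 413} = 1.648551.
Margin = t* × SE = 1.648551 × 0.0510012 = 0.08408.
CI: 0.117 ± 0.08408 → (0.033, 0.201).
With 90% confidence, each one-unit increase in patient age is associated with a change of between 0.033 and 0.201 days in hospital length of stay.

(0.033, 0.201)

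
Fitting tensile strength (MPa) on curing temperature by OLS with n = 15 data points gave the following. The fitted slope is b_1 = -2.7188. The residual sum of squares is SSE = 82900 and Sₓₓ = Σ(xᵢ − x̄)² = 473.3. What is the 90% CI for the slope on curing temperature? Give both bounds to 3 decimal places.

(-9.219, 3.782)

MSE = SSE/(n − 2) = 82900/13 = 6376.92.
SE(b_1) = √(MSE/Sₓₓ) = √(6376.92/473.3) = 3.6706.
df = n − 2 = 13.
t* = t_{0.05, 13} = 1.770933.
Margin = t* × SE = 1.770933 × 3.6706 = 6.50039.
CI: -2.7188 ± 6.50039 → (-9.219, 3.782).
With 90% confidence, each one-unit increase in curing temperature is associated with a change of between -9.219 and 3.782 MPa in tensile strength.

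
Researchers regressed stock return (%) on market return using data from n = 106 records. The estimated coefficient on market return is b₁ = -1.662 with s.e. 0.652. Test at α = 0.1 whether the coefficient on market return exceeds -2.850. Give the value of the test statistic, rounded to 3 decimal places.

t = 1.822

H₀: β₁ = -2.850 vs H₁: β₁ > -2.850.
t = (b₁ − β₁⁰)/SE = (-1.662 − (-2.850)) / 0.652 = 1.822.
df = n − 2 = 106 − 2 = 104.
One-sided p ≈ 0.0357, which is < 0.1, so reject H₀.
There is evidence that the true slope on market return exceeds -2.850 % per unit.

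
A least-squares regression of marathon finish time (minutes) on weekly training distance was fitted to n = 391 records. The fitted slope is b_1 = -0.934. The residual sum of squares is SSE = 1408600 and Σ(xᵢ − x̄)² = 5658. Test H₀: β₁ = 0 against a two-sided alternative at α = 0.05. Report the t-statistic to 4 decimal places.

MSE = SSE/(n − 2) = 1408600/389 = 3621.08.
SE(b_1) = √(MSE/Sₓₓ) = √(3621.08/5658) = 0.799996.
t = -0.934 / 0.799996 = -1.1675.
df = n − 2 = 389.
Two-sided p ≈ 0.2437, which is ≥ 0.05, so fail to reject H₀.
The data do not give significant evidence of an association between weekly training distance and marathon finish time.

t = -1.1675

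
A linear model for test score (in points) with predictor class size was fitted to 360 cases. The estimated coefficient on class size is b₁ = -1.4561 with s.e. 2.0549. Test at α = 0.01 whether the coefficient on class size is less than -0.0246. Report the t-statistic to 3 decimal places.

t = -0.697

H₀: β₁ = -0.0246 vs H₁: β₁ < -0.0246.
t = (b₁ − β₁⁰)/SE = (-1.4561 − (-0.0246)) / 2.0549 = -0.697.
df = n − 2 = 360 − 2 = 358.
One-sided p ≈ 0.2432, which is ≥ 0.01, so fail to reject H₀.
The data do not give significant evidence that the true slope on class size is below -0.0246 points per unit.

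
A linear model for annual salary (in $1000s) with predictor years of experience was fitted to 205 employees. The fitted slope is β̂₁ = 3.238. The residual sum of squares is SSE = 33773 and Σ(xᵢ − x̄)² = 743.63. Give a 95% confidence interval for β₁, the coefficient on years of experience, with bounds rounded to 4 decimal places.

(2.3054, 4.1706)

MSE = SSE/(n − 2) = 33773/203 = 166.369.
SE(β̂₁) = √(MSE/Sₓₓ) = √(166.369/743.63) = 0.472997.
df = n − 2 = 203.
t* = t_{0.025, 203} = 1.971719.
Margin = t* × SE = 1.971719 × 0.472997 = 0.932617.
CI: 3.238 ± 0.932617 → (2.3054, 4.1706).
With 95% confidence, each one-unit increase in years of experience is associated with a change of between 2.3054 and 4.1706 $1000s in annual salary.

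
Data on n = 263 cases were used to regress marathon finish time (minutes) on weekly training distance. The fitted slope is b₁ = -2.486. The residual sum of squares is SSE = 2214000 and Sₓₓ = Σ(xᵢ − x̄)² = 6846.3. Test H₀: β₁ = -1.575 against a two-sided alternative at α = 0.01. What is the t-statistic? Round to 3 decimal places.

MSE = SSE/(n − 2) = 2214000/261 = 8482.76.
SE(b₁) = √(MSE/Sₓₓ) = √(8482.76/6846.3) = 1.11312.
t = (-2.486 − (-1.575)) / 1.11312 = -0.818.
df = n − 2 = 261.
Two-sided p ≈ 0.4139, which is ≥ 0.01, so fail to reject H₀.
The data are consistent with a true slope of -1.575 minutes per unit of weekly training distance.

t = -0.818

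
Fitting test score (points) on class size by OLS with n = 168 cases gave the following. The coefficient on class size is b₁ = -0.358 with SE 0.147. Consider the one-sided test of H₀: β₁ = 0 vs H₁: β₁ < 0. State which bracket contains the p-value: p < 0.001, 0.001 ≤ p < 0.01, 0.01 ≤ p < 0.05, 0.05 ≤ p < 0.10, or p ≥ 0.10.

0.001 ≤ p < 0.01

t = -0.358 / 0.147 = -2.435.
df = n − 2 = 168 − 2 = 166.
One-sided p = P(T_{166} < t) ≈ 0.0080.
So 0.001 ≤ p < 0.01.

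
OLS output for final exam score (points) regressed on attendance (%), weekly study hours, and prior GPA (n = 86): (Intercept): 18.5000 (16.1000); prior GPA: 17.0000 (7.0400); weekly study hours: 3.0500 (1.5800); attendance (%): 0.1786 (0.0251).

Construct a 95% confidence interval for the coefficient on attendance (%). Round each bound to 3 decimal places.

(0.129, 0.229)

Read off: b = 0.1786, SE = 0.0251 for attendance (%).
df = n − k − 1 = 86 − 3 − 1 = 82.
t* = t_{0.025, 82} = 1.989319.
Margin = t* × SE = 1.989319 × 0.0251 = 0.04993.
CI: 0.1786 ± 0.04993 → (0.129, 0.229).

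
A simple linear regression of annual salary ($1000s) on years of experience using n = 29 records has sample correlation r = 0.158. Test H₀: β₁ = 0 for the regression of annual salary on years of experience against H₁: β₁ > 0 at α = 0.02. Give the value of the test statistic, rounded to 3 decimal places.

t = 0.831

t = r·√(n − 2)/√(1 − r²) = 0.158·√27/√0.975036 = 0.831.
df = n − 2 = 27.
One-sided p ≈ 0.2065, which is ≥ 0.02, so fail to reject H₀.
The data do not give significant evidence of a linear association between years of experience and annual salary.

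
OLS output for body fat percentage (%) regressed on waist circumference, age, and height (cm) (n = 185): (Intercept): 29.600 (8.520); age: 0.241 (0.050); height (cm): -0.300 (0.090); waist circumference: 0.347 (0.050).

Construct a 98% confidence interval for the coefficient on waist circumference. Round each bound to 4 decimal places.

Read off: b = 0.347, SE = 0.050 for waist circumference.
df = n − k − 1 = 185 − 3 − 1 = 181.
t* = t_{0.01, 181} = 2.347126.
Margin = t* × SE = 2.347126 × 0.050 = 0.117356.
CI: 0.347 ± 0.117356 → (0.2296, 0.4644).

(0.2296, 0.4644)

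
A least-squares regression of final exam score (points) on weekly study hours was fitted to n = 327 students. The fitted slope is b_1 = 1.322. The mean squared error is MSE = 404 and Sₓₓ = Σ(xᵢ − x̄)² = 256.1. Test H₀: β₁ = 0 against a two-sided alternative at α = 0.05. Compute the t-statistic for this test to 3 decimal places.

SE(b_1) = √(MSE/Sₓₓ) = √(404/256.1) = 1.25599.
t = 1.322 / 1.25599 = 1.053.
df = n − 2 = 325.
Two-sided p ≈ 0.2933, which is ≥ 0.05, so fail to reject H₀.
The data do not give significant evidence of an association between weekly study hours and final exam score.

t = 1.053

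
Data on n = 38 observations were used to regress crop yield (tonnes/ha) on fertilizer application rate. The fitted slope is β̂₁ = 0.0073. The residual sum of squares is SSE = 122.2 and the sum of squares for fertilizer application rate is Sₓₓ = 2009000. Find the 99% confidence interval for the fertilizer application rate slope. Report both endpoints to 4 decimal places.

MSE = SSE/(n − 2) = 122.2/36 = 3.39444.
SE(β̂₁) = √(MSE/Sₓₓ) = √(3.39444/2009000) = 0.00129985.
df = n − 2 = 36.
t* = t_{0.005, 36} = 2.719485.
Margin = t* × SE = 2.719485 × 0.00129985 = 0.003535.
CI: 0.0073 ± 0.003535 → (0.0038, 0.0108).
With 99% confidence, each one-unit increase in fertilizer application rate is associated with a change of between 0.0038 and 0.0108 tonnes/ha in crop yield.

(0.0038, 0.0108)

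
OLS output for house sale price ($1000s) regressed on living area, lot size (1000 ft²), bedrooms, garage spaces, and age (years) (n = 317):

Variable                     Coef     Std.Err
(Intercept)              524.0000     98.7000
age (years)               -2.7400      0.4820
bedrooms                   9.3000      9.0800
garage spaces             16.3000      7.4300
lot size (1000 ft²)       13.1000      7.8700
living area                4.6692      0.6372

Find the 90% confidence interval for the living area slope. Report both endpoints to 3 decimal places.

Read off: b = 4.6692, SE = 0.6372 for living area.
df = n − k − 1 = 317 − 5 − 1 = 311.
t* = t_{0.05, 311} = 1.649768.
Margin = t* × SE = 1.649768 × 0.6372 = 1.05123.
CI: 4.6692 ± 1.05123 → (3.618, 5.720).

(3.618, 5.720)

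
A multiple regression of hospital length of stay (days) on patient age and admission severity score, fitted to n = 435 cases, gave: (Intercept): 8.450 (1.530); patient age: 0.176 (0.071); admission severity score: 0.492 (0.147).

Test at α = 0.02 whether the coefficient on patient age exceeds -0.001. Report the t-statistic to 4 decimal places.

t = 2.4930

Read off: b = 0.176, SE = 0.071 for patient age.
H₀: β₁ = -0.001 vs H₁: β₁ > -0.001.
t = (0.176 − (-0.001)) / 0.071 = 2.4930.
df = n − k − 1 = 435 − 2 − 1 = 432.
One-sided p ≈ 0.0065, which is < 0.02, so reject H₀.
There is evidence that the true slope on patient age exceeds -0.001 days per unit, holding the other predictors fixed.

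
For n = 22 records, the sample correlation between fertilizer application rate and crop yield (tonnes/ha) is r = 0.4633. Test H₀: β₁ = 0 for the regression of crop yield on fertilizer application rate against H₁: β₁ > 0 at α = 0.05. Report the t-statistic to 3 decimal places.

t = 2.338

t = r·√(n − 2)/√(1 − r²) = 0.4633·√20/√0.785353 = 2.338.
df = n − 2 = 20.
One-sided p ≈ 0.0149, which is < 0.05, so reject H₀.
There is evidence of a linear association between fertilizer application rate and crop yield.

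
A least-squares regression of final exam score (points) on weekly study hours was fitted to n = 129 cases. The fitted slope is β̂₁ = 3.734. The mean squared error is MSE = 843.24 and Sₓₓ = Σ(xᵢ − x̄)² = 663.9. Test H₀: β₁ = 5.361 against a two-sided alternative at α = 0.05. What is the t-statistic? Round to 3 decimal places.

t = -1.444

SE(β̂₁) = √(MSE/Sₓₓ) = √(843.24/663.9) = 1.127.
t = (3.734 − 5.361) / 1.127 = -1.444.
df = n − 2 = 127.
Two-sided p ≈ 0.1513, which is ≥ 0.05, so fail to reject H₀.
The data are consistent with a true slope of 5.361 points per unit of weekly study hours.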